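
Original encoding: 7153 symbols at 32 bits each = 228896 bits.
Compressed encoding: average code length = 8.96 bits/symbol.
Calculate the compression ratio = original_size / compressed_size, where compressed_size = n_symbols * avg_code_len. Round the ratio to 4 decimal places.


original_size = n_symbols * orig_bits = 7153 * 32 = 228896 bits
compressed_size = n_symbols * avg_code_len = 7153 * 8.96 = 64090.88 bits
ratio = original_size / compressed_size = 228896 / 64090.88 = 3.5714

Compression ratio = 3.5714


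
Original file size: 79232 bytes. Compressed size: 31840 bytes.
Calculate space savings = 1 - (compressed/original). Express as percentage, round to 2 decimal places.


ratio = compressed/original = 31840/79232 = 0.401858
savings = 1 - ratio = 1 - 0.401858 = 0.598142
as a percentage: 0.598142 * 100 = 59.81%

Space savings = 1 - 31840/79232 = 59.81%


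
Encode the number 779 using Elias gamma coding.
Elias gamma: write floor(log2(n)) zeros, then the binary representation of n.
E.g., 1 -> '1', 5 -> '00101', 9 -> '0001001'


num_bits = floor(log2(779)) + 1 = 10
leading_zeros = num_bits - 1 = 9
binary(779) = 1100001011

Elias gamma(779) = '000000000' + '1100001011' = 0000000001100001011 (19 bits)


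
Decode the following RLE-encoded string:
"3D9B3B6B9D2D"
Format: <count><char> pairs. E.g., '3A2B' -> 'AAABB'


Expanding each <count><char> pair:
  3D -> 'DDD'
  9B -> 'BBBBBBBBB'
  3B -> 'BBB'
  6B -> 'BBBBBB'
  9D -> 'DDDDDDDDD'
  2D -> 'DD'

Decoded = DDDBBBBBBBBBBBBBBBBBBDDDDDDDDDDD


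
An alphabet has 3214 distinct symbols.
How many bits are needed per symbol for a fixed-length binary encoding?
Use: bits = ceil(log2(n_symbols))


log2(3214) = 11.6502
Bracket: 2^11 = 2048 < 3214 <= 2^12 = 4096
So ceil(log2(3214)) = 12

bits = ceil(log2(3214)) = ceil(11.6502) = 12 bits


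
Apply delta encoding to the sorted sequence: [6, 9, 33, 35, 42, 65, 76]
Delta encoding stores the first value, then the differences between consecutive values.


First value: 6
Deltas:
  9 - 6 = 3
  33 - 9 = 24
  35 - 33 = 2
  42 - 35 = 7
  65 - 42 = 23
  76 - 65 = 11


Delta encoded: [6, 3, 24, 2, 7, 23, 11]


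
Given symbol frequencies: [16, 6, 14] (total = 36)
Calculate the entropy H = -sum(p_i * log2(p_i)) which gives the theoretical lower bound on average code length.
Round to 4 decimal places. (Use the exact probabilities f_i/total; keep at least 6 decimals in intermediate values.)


Per-symbol terms -p_i * log2(p_i) with p_i = f_i/36:
  p = 16/36 = 0.444444: log2(p) = -1.169925, -p*log2(p) = 0.519967
  p = 6/36 = 0.166667: log2(p) = -2.584963, -p*log2(p) = 0.430827
  p = 14/36 = 0.388889: log2(p) = -1.362570, -p*log2(p) = 0.529888
H = 0.519967 + 0.430827 + 0.529888 = 1.480682

H = 1.4807 bits/symbol


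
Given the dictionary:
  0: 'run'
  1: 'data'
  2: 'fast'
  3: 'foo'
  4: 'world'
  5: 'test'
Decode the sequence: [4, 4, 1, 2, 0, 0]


Look up each index in the dictionary:
  4 -> 'world'
  4 -> 'world'
  1 -> 'data'
  2 -> 'fast'
  0 -> 'run'
  0 -> 'run'

Decoded: "world world data fast run run"


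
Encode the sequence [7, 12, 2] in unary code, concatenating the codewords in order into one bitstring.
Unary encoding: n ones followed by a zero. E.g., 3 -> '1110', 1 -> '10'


Encode each number as n ones followed by a terminating 0:
  7 -> 11111110 (8 bits)
  12 -> 1111111111110 (13 bits)
  2 -> 110 (3 bits)
Total length = 8 + 13 + 3 = 24 bits.

Unary([7, 12, 2]) = 111111101111111111110110 (24 bits)


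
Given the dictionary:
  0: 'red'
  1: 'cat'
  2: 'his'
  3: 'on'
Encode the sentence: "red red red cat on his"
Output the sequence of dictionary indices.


Look up each word in the dictionary:
  'red' -> 0
  'red' -> 0
  'red' -> 0
  'cat' -> 1
  'on' -> 3
  'his' -> 2

Encoded: [0, 0, 0, 1, 3, 2]


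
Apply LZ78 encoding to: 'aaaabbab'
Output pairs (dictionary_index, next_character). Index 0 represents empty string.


LZ78 encoding steps:
Dictionary: {0: ''}
Step 1: w='' (idx 0), next='a' -> output (0, 'a'), add 'a' as idx 1
Step 2: w='a' (idx 1), next='a' -> output (1, 'a'), add 'aa' as idx 2
Step 3: w='a' (idx 1), next='b' -> output (1, 'b'), add 'ab' as idx 3
Step 4: w='' (idx 0), next='b' -> output (0, 'b'), add 'b' as idx 4
Step 5: w='ab' (idx 3), end of input -> output (3, '')


Encoded: [(0, 'a'), (1, 'a'), (1, 'b'), (0, 'b'), (3, '')]


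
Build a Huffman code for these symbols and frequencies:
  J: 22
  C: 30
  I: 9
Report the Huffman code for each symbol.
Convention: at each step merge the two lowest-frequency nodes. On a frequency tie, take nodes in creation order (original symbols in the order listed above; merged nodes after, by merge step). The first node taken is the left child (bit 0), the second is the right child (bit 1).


Huffman tree construction:
Step 1: Merge I(9) + J(22) = 31
Step 2: Merge C(30) + (I+J)(31) = 61
Read each symbol's code off the tree from the root (left child = 0, right child = 1).

Codes:
  J: 11 (length 2)
  C: 0 (length 1)
  I: 10 (length 2)
Average code length: 92/61 = 1.5082 bits/symbol


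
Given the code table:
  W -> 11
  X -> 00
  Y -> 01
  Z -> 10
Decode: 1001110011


Decoding:
10 -> Z
01 -> Y
11 -> W
00 -> X
11 -> W


Result: ZYWXW


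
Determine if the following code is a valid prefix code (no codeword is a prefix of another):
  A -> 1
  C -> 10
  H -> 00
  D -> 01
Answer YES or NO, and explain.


Checking each pair (does one codeword prefix another?):
  A='1' vs C='10': prefix -- VIOLATION

NO -- this is NOT a valid prefix code. A (1) is a prefix of C (10).


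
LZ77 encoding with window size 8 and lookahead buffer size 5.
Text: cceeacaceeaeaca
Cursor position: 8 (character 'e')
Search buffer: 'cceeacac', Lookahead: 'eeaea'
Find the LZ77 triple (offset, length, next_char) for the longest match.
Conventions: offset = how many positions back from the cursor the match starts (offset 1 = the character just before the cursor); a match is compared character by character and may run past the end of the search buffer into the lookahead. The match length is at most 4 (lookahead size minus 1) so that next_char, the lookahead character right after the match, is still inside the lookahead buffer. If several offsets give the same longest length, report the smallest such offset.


Try each offset into the search buffer:
  offset=1 (pos 7, char 'c'): match length 0
  offset=2 (pos 6, char 'a'): match length 0
  offset=3 (pos 5, char 'c'): match length 0
  offset=4 (pos 4, char 'a'): match length 0
  offset=5 (pos 3, char 'e'): match length 1
  offset=6 (pos 2, char 'e'): match length 3
  offset=7 (pos 1, char 'c'): match length 0
  offset=8 (pos 0, char 'c'): match length 0
Longest match has length 3 at offset 6.
next_char = character at position 8 + 3 = 11 -> 'e'

Best match: offset=6, length=3 (matching 'eea' starting at position 2)
LZ77 triple: (6, 3, 'e')


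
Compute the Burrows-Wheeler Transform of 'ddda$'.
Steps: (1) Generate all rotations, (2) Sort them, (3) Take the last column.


Rotations (sorted):
  0: $ddda -> last char: a
  1: a$ddd -> last char: d
  2: da$dd -> last char: d
  3: dda$d -> last char: d
  4: ddda$ -> last char: $


BWT = addd$


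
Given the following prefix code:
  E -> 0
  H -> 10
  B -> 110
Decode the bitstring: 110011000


Decoding step by step:
Bits 110 -> B
Bits 0 -> E
Bits 110 -> B
Bits 0 -> E
Bits 0 -> E


Decoded message: BEBEE


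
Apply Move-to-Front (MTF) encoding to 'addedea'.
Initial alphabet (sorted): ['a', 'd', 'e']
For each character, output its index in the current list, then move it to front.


MTF encoding:
'a': index 0 in ['a', 'd', 'e'] -> ['a', 'd', 'e']
'd': index 1 in ['a', 'd', 'e'] -> ['d', 'a', 'e']
'd': index 0 in ['d', 'a', 'e'] -> ['d', 'a', 'e']
'e': index 2 in ['d', 'a', 'e'] -> ['e', 'd', 'a']
'd': index 1 in ['e', 'd', 'a'] -> ['d', 'e', 'a']
'e': index 1 in ['d', 'e', 'a'] -> ['e', 'd', 'a']
'a': index 2 in ['e', 'd', 'a'] -> ['a', 'e', 'd']


Output: [0, 1, 0, 2, 1, 1, 2]


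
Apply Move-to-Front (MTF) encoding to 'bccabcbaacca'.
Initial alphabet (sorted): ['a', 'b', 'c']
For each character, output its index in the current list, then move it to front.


MTF encoding:
'b': index 1 in ['a', 'b', 'c'] -> ['b', 'a', 'c']
'c': index 2 in ['b', 'a', 'c'] -> ['c', 'b', 'a']
'c': index 0 in ['c', 'b', 'a'] -> ['c', 'b', 'a']
'a': index 2 in ['c', 'b', 'a'] -> ['a', 'c', 'b']
'b': index 2 in ['a', 'c', 'b'] -> ['b', 'a', 'c']
'c': index 2 in ['b', 'a', 'c'] -> ['c', 'b', 'a']
'b': index 1 in ['c', 'b', 'a'] -> ['b', 'c', 'a']
'a': index 2 in ['b', 'c', 'a'] -> ['a', 'b', 'c']
'a': index 0 in ['a', 'b', 'c'] -> ['a', 'b', 'c']
'c': index 2 in ['a', 'b', 'c'] -> ['c', 'a', 'b']
'c': index 0 in ['c', 'a', 'b'] -> ['c', 'a', 'b']
'a': index 1 in ['c', 'a', 'b'] -> ['a', 'c', 'b']


Output: [1, 2, 0, 2, 2, 2, 1, 2, 0, 2, 0, 1]


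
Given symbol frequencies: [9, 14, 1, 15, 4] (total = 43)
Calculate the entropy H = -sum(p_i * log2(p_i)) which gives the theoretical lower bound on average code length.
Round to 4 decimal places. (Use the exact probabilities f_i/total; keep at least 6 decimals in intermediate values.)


Per-symbol terms -p_i * log2(p_i) with p_i = f_i/43:
  p = 9/43 = 0.209302: log2(p) = -2.256340, -p*log2(p) = 0.472257
  p = 14/43 = 0.325581: log2(p) = -1.618910, -p*log2(p) = 0.527087
  p = 1/43 = 0.023256: log2(p) = -5.426265, -p*log2(p) = 0.126192
  p = 15/43 = 0.348837: log2(p) = -1.519374, -p*log2(p) = 0.530014
  p = 4/43 = 0.093023: log2(p) = -3.426265, -p*log2(p) = 0.318722
H = 0.472257 + 0.527087 + 0.126192 + 0.530014 + 0.318722 = 1.974272

H = 1.9743 bits/symbol


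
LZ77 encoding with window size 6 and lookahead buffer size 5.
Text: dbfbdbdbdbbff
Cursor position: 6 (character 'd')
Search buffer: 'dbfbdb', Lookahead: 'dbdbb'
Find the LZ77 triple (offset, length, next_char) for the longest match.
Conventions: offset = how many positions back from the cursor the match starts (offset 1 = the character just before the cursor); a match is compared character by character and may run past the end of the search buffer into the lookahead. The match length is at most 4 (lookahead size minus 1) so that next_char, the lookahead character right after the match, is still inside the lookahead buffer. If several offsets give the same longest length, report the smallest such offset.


Try each offset into the search buffer:
  offset=1 (pos 5, char 'b'): match length 0
  offset=2 (pos 4, char 'd'): match length 4
  offset=3 (pos 3, char 'b'): match length 0
  offset=4 (pos 2, char 'f'): match length 0
  offset=5 (pos 1, char 'b'): match length 0
  offset=6 (pos 0, char 'd'): match length 2
Longest match has length 4 at offset 2.
next_char = character at position 6 + 4 = 10 -> 'b'

Best match: offset=2, length=4 (matching 'dbdb' starting at position 4)
LZ77 triple: (2, 4, 'b')


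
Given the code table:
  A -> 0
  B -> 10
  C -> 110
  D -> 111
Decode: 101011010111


Decoding:
10 -> B
10 -> B
110 -> C
10 -> B
111 -> D


Result: BBCBD


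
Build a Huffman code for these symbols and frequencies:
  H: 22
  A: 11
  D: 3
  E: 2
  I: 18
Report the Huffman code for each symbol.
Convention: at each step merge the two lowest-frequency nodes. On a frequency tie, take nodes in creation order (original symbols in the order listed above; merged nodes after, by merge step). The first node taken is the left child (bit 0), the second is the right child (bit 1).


Huffman tree construction:
Step 1: Merge E(2) + D(3) = 5
Step 2: Merge (E+D)(5) + A(11) = 16
Step 3: Merge ((E+D)+A)(16) + I(18) = 34
Step 4: Merge H(22) + (((E+D)+A)+I)(34) = 56
Read each symbol's code off the tree from the root (left child = 0, right child = 1).

Codes:
  H: 0 (length 1)
  A: 101 (length 3)
  D: 1001 (length 4)
  E: 1000 (length 4)
  I: 11 (length 2)
Average code length: 111/56 = 1.9821 bits/symbol


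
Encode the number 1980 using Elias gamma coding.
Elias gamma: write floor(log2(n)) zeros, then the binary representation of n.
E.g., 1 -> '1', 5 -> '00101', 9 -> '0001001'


num_bits = floor(log2(1980)) + 1 = 11
leading_zeros = num_bits - 1 = 10
binary(1980) = 11110111100

Elias gamma(1980) = '0000000000' + '11110111100' = 000000000011110111100 (21 bits)


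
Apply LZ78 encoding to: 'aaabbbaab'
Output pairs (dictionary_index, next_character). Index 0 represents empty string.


LZ78 encoding steps:
Dictionary: {0: ''}
Step 1: w='' (idx 0), next='a' -> output (0, 'a'), add 'a' as idx 1
Step 2: w='a' (idx 1), next='a' -> output (1, 'a'), add 'aa' as idx 2
Step 3: w='' (idx 0), next='b' -> output (0, 'b'), add 'b' as idx 3
Step 4: w='b' (idx 3), next='b' -> output (3, 'b'), add 'bb' as idx 4
Step 5: w='aa' (idx 2), next='b' -> output (2, 'b'), add 'aab' as idx 5


Encoded: [(0, 'a'), (1, 'a'), (0, 'b'), (3, 'b'), (2, 'b')]


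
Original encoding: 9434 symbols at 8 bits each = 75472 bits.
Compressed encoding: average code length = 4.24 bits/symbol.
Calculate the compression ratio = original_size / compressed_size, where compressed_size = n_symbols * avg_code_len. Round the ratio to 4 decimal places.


original_size = n_symbols * orig_bits = 9434 * 8 = 75472 bits
compressed_size = n_symbols * avg_code_len = 9434 * 4.24 = 40000.16 bits
ratio = original_size / compressed_size = 75472 / 40000.16 = 1.8868

Compression ratio = 1.8868


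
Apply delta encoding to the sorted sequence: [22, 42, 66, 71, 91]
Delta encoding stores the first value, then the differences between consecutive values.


First value: 22
Deltas:
  42 - 22 = 20
  66 - 42 = 24
  71 - 66 = 5
  91 - 71 = 20


Delta encoded: [22, 20, 24, 5, 20]


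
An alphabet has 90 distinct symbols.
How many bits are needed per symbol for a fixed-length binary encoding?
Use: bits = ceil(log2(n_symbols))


log2(90) = 6.4919
Bracket: 2^6 = 64 < 90 <= 2^7 = 128
So ceil(log2(90)) = 7

bits = ceil(log2(90)) = ceil(6.4919) = 7 bits


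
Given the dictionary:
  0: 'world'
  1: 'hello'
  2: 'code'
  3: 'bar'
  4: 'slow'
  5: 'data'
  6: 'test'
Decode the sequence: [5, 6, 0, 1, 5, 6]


Look up each index in the dictionary:
  5 -> 'data'
  6 -> 'test'
  0 -> 'world'
  1 -> 'hello'
  5 -> 'data'
  6 -> 'test'

Decoded: "data test world hello data test"


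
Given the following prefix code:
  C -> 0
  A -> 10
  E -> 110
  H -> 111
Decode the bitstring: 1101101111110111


Decoding step by step:
Bits 110 -> E
Bits 110 -> E
Bits 111 -> H
Bits 111 -> H
Bits 0 -> C
Bits 111 -> H


Decoded message: EEHHCH


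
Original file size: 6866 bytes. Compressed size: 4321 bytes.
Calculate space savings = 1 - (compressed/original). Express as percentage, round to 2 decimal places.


ratio = compressed/original = 4321/6866 = 0.629333
savings = 1 - ratio = 1 - 0.629333 = 0.370667
as a percentage: 0.370667 * 100 = 37.07%

Space savings = 1 - 4321/6866 = 37.07%


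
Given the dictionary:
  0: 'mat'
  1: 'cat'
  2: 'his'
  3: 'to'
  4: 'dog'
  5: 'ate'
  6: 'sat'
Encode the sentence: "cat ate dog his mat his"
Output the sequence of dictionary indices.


Look up each word in the dictionary:
  'cat' -> 1
  'ate' -> 5
  'dog' -> 4
  'his' -> 2
  'mat' -> 0
  'his' -> 2

Encoded: [1, 5, 4, 2, 0, 2]


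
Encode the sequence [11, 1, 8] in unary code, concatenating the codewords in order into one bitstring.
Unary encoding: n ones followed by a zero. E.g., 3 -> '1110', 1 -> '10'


Encode each number as n ones followed by a terminating 0:
  11 -> 111111111110 (12 bits)
  1 -> 10 (2 bits)
  8 -> 111111110 (9 bits)
Total length = 12 + 2 + 9 = 23 bits.

Unary([11, 1, 8]) = 11111111111010111111110 (23 bits)


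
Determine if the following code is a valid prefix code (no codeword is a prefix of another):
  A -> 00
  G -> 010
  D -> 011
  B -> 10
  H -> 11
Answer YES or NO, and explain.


Checking each pair (does one codeword prefix another?):
  A='00' vs G='010': no prefix
  A='00' vs D='011': no prefix
  A='00' vs B='10': no prefix
  A='00' vs H='11': no prefix
  G='010' vs A='00': no prefix
  G='010' vs D='011': no prefix
  G='010' vs B='10': no prefix
  G='010' vs H='11': no prefix
  D='011' vs A='00': no prefix
  D='011' vs G='010': no prefix
  D='011' vs B='10': no prefix
  D='011' vs H='11': no prefix
  B='10' vs A='00': no prefix
  B='10' vs G='010': no prefix
  B='10' vs D='011': no prefix
  B='10' vs H='11': no prefix
  H='11' vs A='00': no prefix
  H='11' vs G='010': no prefix
  H='11' vs D='011': no prefix
  H='11' vs B='10': no prefix
No violation found over all pairs.

YES -- this is a valid prefix code. No codeword is a prefix of any other codeword.


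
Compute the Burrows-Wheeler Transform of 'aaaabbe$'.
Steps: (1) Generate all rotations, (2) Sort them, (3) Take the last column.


Rotations (sorted):
  0: $aaaabbe -> last char: e
  1: aaaabbe$ -> last char: $
  2: aaabbe$a -> last char: a
  3: aabbe$aa -> last char: a
  4: abbe$aaa -> last char: a
  5: bbe$aaaa -> last char: a
  6: be$aaaab -> last char: b
  7: e$aaaabb -> last char: b


BWT = e$aaaabb


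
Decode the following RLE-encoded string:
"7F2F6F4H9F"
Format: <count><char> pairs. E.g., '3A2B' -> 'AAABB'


Expanding each <count><char> pair:
  7F -> 'FFFFFFF'
  2F -> 'FF'
  6F -> 'FFFFFF'
  4H -> 'HHHH'
  9F -> 'FFFFFFFFF'

Decoded = FFFFFFFFFFFFFFFHHHHFFFFFFFFF


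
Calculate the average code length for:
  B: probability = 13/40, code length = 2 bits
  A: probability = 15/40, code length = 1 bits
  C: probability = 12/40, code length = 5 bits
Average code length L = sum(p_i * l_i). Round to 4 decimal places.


Weighted contributions p_i * l_i:
  B: (13/40) * 2 = 26/40
  A: (15/40) * 1 = 15/40
  C: (12/40) * 5 = 60/40
Sum = (26 + 15 + 60)/40 = 101/40

L = 101/40 = 2.5250 bits/symbol


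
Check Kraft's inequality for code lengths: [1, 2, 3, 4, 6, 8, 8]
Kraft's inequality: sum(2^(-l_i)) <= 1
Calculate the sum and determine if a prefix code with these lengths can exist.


Sum = 2^(-1) + 2^(-2) + 2^(-3) + 2^(-4) + 2^(-6) + 2^(-8) + 2^(-8)
    = 0.5 + 0.25 + 0.125 + 0.0625 + 0.015625 + 0.00390625 + 0.00390625
    = 246/256 = 0.9609375
Since 0.9609375 <= 1, Kraft's inequality IS satisfied.
A prefix code with these lengths CAN exist.

Kraft sum = 0.9609375. Satisfied.


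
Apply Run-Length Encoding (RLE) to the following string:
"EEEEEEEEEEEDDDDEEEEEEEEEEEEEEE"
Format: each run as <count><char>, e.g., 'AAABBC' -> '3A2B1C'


Scanning runs left to right:
  i=0: run of 'E' x 11 -> '11E'
  i=11: run of 'D' x 4 -> '4D'
  i=15: run of 'E' x 15 -> '15E'

RLE = 11E4D15E


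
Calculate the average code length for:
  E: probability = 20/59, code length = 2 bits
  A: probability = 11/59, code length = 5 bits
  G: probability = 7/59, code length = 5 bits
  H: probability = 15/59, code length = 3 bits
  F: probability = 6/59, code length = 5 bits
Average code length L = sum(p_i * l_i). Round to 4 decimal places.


Weighted contributions p_i * l_i:
  E: (20/59) * 2 = 40/59
  A: (11/59) * 5 = 55/59
  G: (7/59) * 5 = 35/59
  H: (15/59) * 3 = 45/59
  F: (6/59) * 5 = 30/59
Sum = (40 + 55 + 35 + 45 + 30)/59 = 205/59

L = 205/59 = 3.4746 bits/symbol


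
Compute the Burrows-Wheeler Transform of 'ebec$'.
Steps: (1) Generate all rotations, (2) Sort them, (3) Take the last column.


Rotations (sorted):
  0: $ebec -> last char: c
  1: bec$e -> last char: e
  2: c$ebe -> last char: e
  3: ebec$ -> last char: $
  4: ec$eb -> last char: b


BWT = cee$b


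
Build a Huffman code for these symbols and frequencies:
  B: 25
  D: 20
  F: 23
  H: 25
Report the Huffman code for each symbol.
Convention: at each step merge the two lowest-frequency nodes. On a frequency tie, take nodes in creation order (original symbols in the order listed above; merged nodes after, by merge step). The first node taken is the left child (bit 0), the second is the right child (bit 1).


Huffman tree construction:
Step 1: Merge D(20) + F(23) = 43
Step 2: Merge B(25) + H(25) = 50
Step 3: Merge (D+F)(43) + (B+H)(50) = 93
Read each symbol's code off the tree from the root (left child = 0, right child = 1).

Codes:
  B: 10 (length 2)
  D: 00 (length 2)
  F: 01 (length 2)
  H: 11 (length 2)
Average code length: 186/93 = 2.0000 bits/symbol


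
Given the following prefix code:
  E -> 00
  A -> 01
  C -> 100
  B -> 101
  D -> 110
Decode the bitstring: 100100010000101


Decoding step by step:
Bits 100 -> C
Bits 100 -> C
Bits 01 -> A
Bits 00 -> E
Bits 00 -> E
Bits 101 -> B


Decoded message: CCAEEB


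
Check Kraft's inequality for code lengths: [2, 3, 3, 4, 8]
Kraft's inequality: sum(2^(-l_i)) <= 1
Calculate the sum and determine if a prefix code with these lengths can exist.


Sum = 2^(-2) + 2^(-3) + 2^(-3) + 2^(-4) + 2^(-8)
    = 0.25 + 0.125 + 0.125 + 0.0625 + 0.00390625
    = 145/256 = 0.56640625
Since 0.56640625 <= 1, Kraft's inequality IS satisfied.
A prefix code with these lengths CAN exist.

Kraft sum = 0.56640625. Satisfied.


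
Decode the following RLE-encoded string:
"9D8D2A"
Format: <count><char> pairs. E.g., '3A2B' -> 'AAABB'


Expanding each <count><char> pair:
  9D -> 'DDDDDDDDD'
  8D -> 'DDDDDDDD'
  2A -> 'AA'

Decoded = DDDDDDDDDDDDDDDDDAA


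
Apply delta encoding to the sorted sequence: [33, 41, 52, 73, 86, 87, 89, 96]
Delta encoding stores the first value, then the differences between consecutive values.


First value: 33
Deltas:
  41 - 33 = 8
  52 - 41 = 11
  73 - 52 = 21
  86 - 73 = 13
  87 - 86 = 1
  89 - 87 = 2
  96 - 89 = 7


Delta encoded: [33, 8, 11, 21, 13, 1, 2, 7]


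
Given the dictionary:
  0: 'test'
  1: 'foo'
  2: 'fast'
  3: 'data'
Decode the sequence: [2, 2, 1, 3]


Look up each index in the dictionary:
  2 -> 'fast'
  2 -> 'fast'
  1 -> 'foo'
  3 -> 'data'

Decoded: "fast fast foo data"


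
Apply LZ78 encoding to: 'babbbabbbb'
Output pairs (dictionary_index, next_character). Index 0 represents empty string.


LZ78 encoding steps:
Dictionary: {0: ''}
Step 1: w='' (idx 0), next='b' -> output (0, 'b'), add 'b' as idx 1
Step 2: w='' (idx 0), next='a' -> output (0, 'a'), add 'a' as idx 2
Step 3: w='b' (idx 1), next='b' -> output (1, 'b'), add 'bb' as idx 3
Step 4: w='b' (idx 1), next='a' -> output (1, 'a'), add 'ba' as idx 4
Step 5: w='bb' (idx 3), next='b' -> output (3, 'b'), add 'bbb' as idx 5
Step 6: w='b' (idx 1), end of input -> output (1, '')


Encoded: [(0, 'b'), (0, 'a'), (1, 'b'), (1, 'a'), (3, 'b'), (1, '')]


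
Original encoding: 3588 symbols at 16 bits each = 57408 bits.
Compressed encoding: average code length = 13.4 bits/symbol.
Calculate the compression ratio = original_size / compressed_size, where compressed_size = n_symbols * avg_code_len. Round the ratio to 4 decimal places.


original_size = n_symbols * orig_bits = 3588 * 16 = 57408 bits
compressed_size = n_symbols * avg_code_len = 3588 * 13.4 = 48079.2 bits
ratio = original_size / compressed_size = 57408 / 48079.2 = 1.194

Compression ratio = 1.194


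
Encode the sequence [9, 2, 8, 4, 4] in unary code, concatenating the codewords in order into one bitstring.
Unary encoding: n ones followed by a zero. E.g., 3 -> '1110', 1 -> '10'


Encode each number as n ones followed by a terminating 0:
  9 -> 1111111110 (10 bits)
  2 -> 110 (3 bits)
  8 -> 111111110 (9 bits)
  4 -> 11110 (5 bits)
  4 -> 11110 (5 bits)
Total length = 10 + 3 + 9 + 5 + 5 = 32 bits.

Unary([9, 2, 8, 4, 4]) = 11111111101101111111101111011110 (32 bits)


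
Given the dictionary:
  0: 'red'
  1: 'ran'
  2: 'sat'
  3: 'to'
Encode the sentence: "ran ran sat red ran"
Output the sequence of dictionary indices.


Look up each word in the dictionary:
  'ran' -> 1
  'ran' -> 1
  'sat' -> 2
  'red' -> 0
  'ran' -> 1

Encoded: [1, 1, 2, 0, 1]


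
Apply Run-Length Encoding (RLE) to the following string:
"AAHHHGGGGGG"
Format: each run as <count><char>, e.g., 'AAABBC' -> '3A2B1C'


Scanning runs left to right:
  i=0: run of 'A' x 2 -> '2A'
  i=2: run of 'H' x 3 -> '3H'
  i=5: run of 'G' x 6 -> '6G'

RLE = 2A3H6G


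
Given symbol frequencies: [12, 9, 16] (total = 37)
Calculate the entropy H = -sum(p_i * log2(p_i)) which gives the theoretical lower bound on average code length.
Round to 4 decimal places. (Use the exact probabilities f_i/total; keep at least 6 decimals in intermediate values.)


Per-symbol terms -p_i * log2(p_i) with p_i = f_i/37:
  p = 12/37 = 0.324324: log2(p) = -1.624491, -p*log2(p) = 0.526862
  p = 9/37 = 0.243243: log2(p) = -2.039528, -p*log2(p) = 0.496101
  p = 16/37 = 0.432432: log2(p) = -1.209453, -p*log2(p) = 0.523007
H = 0.526862 + 0.496101 + 0.523007 = 1.545970

H = 1.546 bits/symbol


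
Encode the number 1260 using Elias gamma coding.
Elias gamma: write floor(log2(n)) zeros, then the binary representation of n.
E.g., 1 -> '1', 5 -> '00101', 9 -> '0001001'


num_bits = floor(log2(1260)) + 1 = 11
leading_zeros = num_bits - 1 = 10
binary(1260) = 10011101100

Elias gamma(1260) = '0000000000' + '10011101100' = 000000000010011101100 (21 bits)


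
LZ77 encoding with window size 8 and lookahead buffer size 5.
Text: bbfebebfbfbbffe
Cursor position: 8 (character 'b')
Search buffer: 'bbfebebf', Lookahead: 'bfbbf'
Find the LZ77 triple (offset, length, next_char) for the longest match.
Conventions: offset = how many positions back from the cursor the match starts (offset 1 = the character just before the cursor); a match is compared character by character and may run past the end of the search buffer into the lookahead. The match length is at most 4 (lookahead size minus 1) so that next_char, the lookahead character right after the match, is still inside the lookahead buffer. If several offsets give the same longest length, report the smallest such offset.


Try each offset into the search buffer:
  offset=1 (pos 7, char 'f'): match length 0
  offset=2 (pos 6, char 'b'): match length 3
  offset=3 (pos 5, char 'e'): match length 0
  offset=4 (pos 4, char 'b'): match length 1
  offset=5 (pos 3, char 'e'): match length 0
  offset=6 (pos 2, char 'f'): match length 0
  offset=7 (pos 1, char 'b'): match length 2
  offset=8 (pos 0, char 'b'): match length 1
Longest match has length 3 at offset 2.
next_char = character at position 8 + 3 = 11 -> 'b'

Best match: offset=2, length=3 (matching 'bfb' starting at position 6)
LZ77 triple: (2, 3, 'b')


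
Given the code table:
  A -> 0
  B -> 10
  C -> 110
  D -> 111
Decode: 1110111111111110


Decoding:
111 -> D
0 -> A
111 -> D
111 -> D
111 -> D
110 -> C


Result: DADDDC


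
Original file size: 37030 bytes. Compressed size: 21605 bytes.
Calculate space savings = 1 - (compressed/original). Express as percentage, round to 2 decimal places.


ratio = compressed/original = 21605/37030 = 0.583446
savings = 1 - ratio = 1 - 0.583446 = 0.416554
as a percentage: 0.416554 * 100 = 41.66%

Space savings = 1 - 21605/37030 = 41.66%


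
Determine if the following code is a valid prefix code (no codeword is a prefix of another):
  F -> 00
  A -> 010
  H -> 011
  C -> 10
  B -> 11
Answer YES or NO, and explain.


Checking each pair (does one codeword prefix another?):
  F='00' vs A='010': no prefix
  F='00' vs H='011': no prefix
  F='00' vs C='10': no prefix
  F='00' vs B='11': no prefix
  A='010' vs F='00': no prefix
  A='010' vs H='011': no prefix
  A='010' vs C='10': no prefix
  A='010' vs B='11': no prefix
  H='011' vs F='00': no prefix
  H='011' vs A='010': no prefix
  H='011' vs C='10': no prefix
  H='011' vs B='11': no prefix
  C='10' vs F='00': no prefix
  C='10' vs A='010': no prefix
  C='10' vs H='011': no prefix
  C='10' vs B='11': no prefix
  B='11' vs F='00': no prefix
  B='11' vs A='010': no prefix
  B='11' vs H='011': no prefix
  B='11' vs C='10': no prefix
No violation found over all pairs.

YES -- this is a valid prefix code. No codeword is a prefix of any other codeword.


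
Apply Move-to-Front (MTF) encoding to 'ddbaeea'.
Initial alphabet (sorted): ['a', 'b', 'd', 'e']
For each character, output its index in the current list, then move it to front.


MTF encoding:
'd': index 2 in ['a', 'b', 'd', 'e'] -> ['d', 'a', 'b', 'e']
'd': index 0 in ['d', 'a', 'b', 'e'] -> ['d', 'a', 'b', 'e']
'b': index 2 in ['d', 'a', 'b', 'e'] -> ['b', 'd', 'a', 'e']
'a': index 2 in ['b', 'd', 'a', 'e'] -> ['a', 'b', 'd', 'e']
'e': index 3 in ['a', 'b', 'd', 'e'] -> ['e', 'a', 'b', 'd']
'e': index 0 in ['e', 'a', 'b', 'd'] -> ['e', 'a', 'b', 'd']
'a': index 1 in ['e', 'a', 'b', 'd'] -> ['a', 'e', 'b', 'd']


Output: [2, 0, 2, 2, 3, 0, 1]


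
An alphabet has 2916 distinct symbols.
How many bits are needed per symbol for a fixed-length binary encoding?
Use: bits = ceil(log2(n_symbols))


log2(2916) = 11.5098
Bracket: 2^11 = 2048 < 2916 <= 2^12 = 4096
So ceil(log2(2916)) = 12

bits = ceil(log2(2916)) = ceil(11.5098) = 12 bits


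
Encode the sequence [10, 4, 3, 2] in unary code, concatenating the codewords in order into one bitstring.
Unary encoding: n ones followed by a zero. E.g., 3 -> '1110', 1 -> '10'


Encode each number as n ones followed by a terminating 0:
  10 -> 11111111110 (11 bits)
  4 -> 11110 (5 bits)
  3 -> 1110 (4 bits)
  2 -> 110 (3 bits)
Total length = 11 + 5 + 4 + 3 = 23 bits.

Unary([10, 4, 3, 2]) = 11111111110111101110110 (23 bits)


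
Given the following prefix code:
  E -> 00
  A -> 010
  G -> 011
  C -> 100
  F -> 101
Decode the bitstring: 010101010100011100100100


Decoding step by step:
Bits 010 -> A
Bits 101 -> F
Bits 010 -> A
Bits 100 -> C
Bits 011 -> G
Bits 100 -> C
Bits 100 -> C
Bits 100 -> C


Decoded message: AFACGCCC


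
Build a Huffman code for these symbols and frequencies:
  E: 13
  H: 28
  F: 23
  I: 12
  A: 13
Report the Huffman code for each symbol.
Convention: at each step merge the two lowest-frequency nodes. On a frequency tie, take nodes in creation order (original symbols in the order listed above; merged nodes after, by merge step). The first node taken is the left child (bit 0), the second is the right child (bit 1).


Huffman tree construction:
Step 1: Merge I(12) + E(13) = 25
Step 2: Merge A(13) + F(23) = 36
Step 3: Merge (I+E)(25) + H(28) = 53
Step 4: Merge (A+F)(36) + ((I+E)+H)(53) = 89
Read each symbol's code off the tree from the root (left child = 0, right child = 1).

Codes:
  E: 101 (length 3)
  H: 11 (length 2)
  F: 01 (length 2)
  I: 100 (length 3)
  A: 00 (length 2)
Average code length: 203/89 = 2.2809 bits/symbol


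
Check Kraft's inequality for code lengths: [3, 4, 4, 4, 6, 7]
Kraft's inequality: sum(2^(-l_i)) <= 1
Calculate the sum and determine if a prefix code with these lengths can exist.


Sum = 2^(-3) + 2^(-4) + 2^(-4) + 2^(-4) + 2^(-6) + 2^(-7)
    = 0.125 + 0.0625 + 0.0625 + 0.0625 + 0.015625 + 0.0078125
    = 43/128 = 0.3359375
Since 0.3359375 <= 1, Kraft's inequality IS satisfied.
A prefix code with these lengths CAN exist.

Kraft sum = 0.3359375. Satisfied.


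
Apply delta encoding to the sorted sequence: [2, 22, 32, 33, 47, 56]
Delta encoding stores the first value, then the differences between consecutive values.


First value: 2
Deltas:
  22 - 2 = 20
  32 - 22 = 10
  33 - 32 = 1
  47 - 33 = 14
  56 - 47 = 9


Delta encoded: [2, 20, 10, 1, 14, 9]


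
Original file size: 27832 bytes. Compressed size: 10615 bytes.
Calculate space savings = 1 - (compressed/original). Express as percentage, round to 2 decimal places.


ratio = compressed/original = 10615/27832 = 0.381396
savings = 1 - ratio = 1 - 0.381396 = 0.618604
as a percentage: 0.618604 * 100 = 61.86%

Space savings = 1 - 10615/27832 = 61.86%


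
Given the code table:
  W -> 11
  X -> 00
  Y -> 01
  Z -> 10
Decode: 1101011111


Decoding:
11 -> W
01 -> Y
01 -> Y
11 -> W
11 -> W


Result: WYYWW


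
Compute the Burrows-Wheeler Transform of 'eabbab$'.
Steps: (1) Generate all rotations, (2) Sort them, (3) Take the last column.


Rotations (sorted):
  0: $eabbab -> last char: b
  1: ab$eabb -> last char: b
  2: abbab$e -> last char: e
  3: b$eabba -> last char: a
  4: bab$eab -> last char: b
  5: bbab$ea -> last char: a
  6: eabbab$ -> last char: $


BWT = bbeaba$


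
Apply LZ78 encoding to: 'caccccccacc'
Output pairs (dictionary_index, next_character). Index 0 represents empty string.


LZ78 encoding steps:
Dictionary: {0: ''}
Step 1: w='' (idx 0), next='c' -> output (0, 'c'), add 'c' as idx 1
Step 2: w='' (idx 0), next='a' -> output (0, 'a'), add 'a' as idx 2
Step 3: w='c' (idx 1), next='c' -> output (1, 'c'), add 'cc' as idx 3
Step 4: w='cc' (idx 3), next='c' -> output (3, 'c'), add 'ccc' as idx 4
Step 5: w='c' (idx 1), next='a' -> output (1, 'a'), add 'ca' as idx 5
Step 6: w='cc' (idx 3), end of input -> output (3, '')


Encoded: [(0, 'c'), (0, 'a'), (1, 'c'), (3, 'c'), (1, 'a'), (3, '')]


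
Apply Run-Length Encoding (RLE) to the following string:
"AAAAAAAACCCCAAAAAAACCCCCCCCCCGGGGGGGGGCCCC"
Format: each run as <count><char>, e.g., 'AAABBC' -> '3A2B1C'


Scanning runs left to right:
  i=0: run of 'A' x 8 -> '8A'
  i=8: run of 'C' x 4 -> '4C'
  i=12: run of 'A' x 7 -> '7A'
  i=19: run of 'C' x 10 -> '10C'
  i=29: run of 'G' x 9 -> '9G'
  i=38: run of 'C' x 4 -> '4C'

RLE = 8A4C7A10C9G4C


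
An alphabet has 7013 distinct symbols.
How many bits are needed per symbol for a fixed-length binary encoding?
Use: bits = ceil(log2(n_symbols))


log2(7013) = 12.7758
Bracket: 2^12 = 4096 < 7013 <= 2^13 = 8192
So ceil(log2(7013)) = 13

bits = ceil(log2(7013)) = ceil(12.7758) = 13 bits


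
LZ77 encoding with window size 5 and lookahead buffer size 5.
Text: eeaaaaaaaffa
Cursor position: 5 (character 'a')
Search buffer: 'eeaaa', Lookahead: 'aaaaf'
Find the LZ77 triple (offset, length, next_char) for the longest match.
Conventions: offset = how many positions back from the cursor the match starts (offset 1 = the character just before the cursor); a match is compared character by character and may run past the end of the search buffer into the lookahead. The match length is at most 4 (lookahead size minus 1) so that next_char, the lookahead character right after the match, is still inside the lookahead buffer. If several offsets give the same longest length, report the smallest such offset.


Try each offset into the search buffer:
  offset=1 (pos 4, char 'a'): match length 4
  offset=2 (pos 3, char 'a'): match length 4
  offset=3 (pos 2, char 'a'): match length 4
  offset=4 (pos 1, char 'e'): match length 0
  offset=5 (pos 0, char 'e'): match length 0
Longest match has length 4, found at offsets 1, 2, 3; take the smallest, offset 1.
next_char = character at position 5 + 4 = 9 -> 'f'

Best match: offset=1, length=4 (matching 'aaaa' starting at position 4)
LZ77 triple: (1, 4, 'f')


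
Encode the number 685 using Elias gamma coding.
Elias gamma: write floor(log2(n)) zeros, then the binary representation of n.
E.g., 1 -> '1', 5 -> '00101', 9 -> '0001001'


num_bits = floor(log2(685)) + 1 = 10
leading_zeros = num_bits - 1 = 9
binary(685) = 1010101101

Elias gamma(685) = '000000000' + '1010101101' = 0000000001010101101 (19 bits)


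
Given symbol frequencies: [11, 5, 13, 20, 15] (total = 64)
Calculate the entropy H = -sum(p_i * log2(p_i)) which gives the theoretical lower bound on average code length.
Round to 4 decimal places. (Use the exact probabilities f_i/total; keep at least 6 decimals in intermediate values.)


Per-symbol terms -p_i * log2(p_i) with p_i = f_i/64:
  p = 11/64 = 0.171875: log2(p) = -2.540568, -p*log2(p) = 0.436660
  p = 5/64 = 0.078125: log2(p) = -3.678072, -p*log2(p) = 0.287349
  p = 13/64 = 0.203125: log2(p) = -2.299560, -p*log2(p) = 0.467098
  p = 20/64 = 0.312500: log2(p) = -1.678072, -p*log2(p) = 0.524397
  p = 15/64 = 0.234375: log2(p) = -2.093109, -p*log2(p) = 0.490573
H = 0.436660 + 0.287349 + 0.467098 + 0.524397 + 0.490573 = 2.206077

H = 2.2061 bits/symbol


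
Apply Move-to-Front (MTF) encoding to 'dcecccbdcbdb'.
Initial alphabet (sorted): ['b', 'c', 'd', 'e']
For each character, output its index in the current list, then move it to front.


MTF encoding:
'd': index 2 in ['b', 'c', 'd', 'e'] -> ['d', 'b', 'c', 'e']
'c': index 2 in ['d', 'b', 'c', 'e'] -> ['c', 'd', 'b', 'e']
'e': index 3 in ['c', 'd', 'b', 'e'] -> ['e', 'c', 'd', 'b']
'c': index 1 in ['e', 'c', 'd', 'b'] -> ['c', 'e', 'd', 'b']
'c': index 0 in ['c', 'e', 'd', 'b'] -> ['c', 'e', 'd', 'b']
'c': index 0 in ['c', 'e', 'd', 'b'] -> ['c', 'e', 'd', 'b']
'b': index 3 in ['c', 'e', 'd', 'b'] -> ['b', 'c', 'e', 'd']
'd': index 3 in ['b', 'c', 'e', 'd'] -> ['d', 'b', 'c', 'e']
'c': index 2 in ['d', 'b', 'c', 'e'] -> ['c', 'd', 'b', 'e']
'b': index 2 in ['c', 'd', 'b', 'e'] -> ['b', 'c', 'd', 'e']
'd': index 2 in ['b', 'c', 'd', 'e'] -> ['d', 'b', 'c', 'e']
'b': index 1 in ['d', 'b', 'c', 'e'] -> ['b', 'd', 'c', 'e']


Output: [2, 2, 3, 1, 0, 0, 3, 3, 2, 2, 2, 1]


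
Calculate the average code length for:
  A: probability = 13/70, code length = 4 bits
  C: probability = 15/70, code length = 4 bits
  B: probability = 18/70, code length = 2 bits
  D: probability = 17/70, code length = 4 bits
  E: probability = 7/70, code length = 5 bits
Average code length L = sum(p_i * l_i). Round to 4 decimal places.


Weighted contributions p_i * l_i:
  A: (13/70) * 4 = 52/70
  C: (15/70) * 4 = 60/70
  B: (18/70) * 2 = 36/70
  D: (17/70) * 4 = 68/70
  E: (7/70) * 5 = 35/70
Sum = (52 + 60 + 36 + 68 + 35)/70 = 251/70

L = 251/70 = 3.5857 bits/symbol


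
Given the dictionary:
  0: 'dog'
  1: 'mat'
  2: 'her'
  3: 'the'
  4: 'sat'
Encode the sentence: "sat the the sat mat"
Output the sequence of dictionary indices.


Look up each word in the dictionary:
  'sat' -> 4
  'the' -> 3
  'the' -> 3
  'sat' -> 4
  'mat' -> 1

Encoded: [4, 3, 3, 4, 1]


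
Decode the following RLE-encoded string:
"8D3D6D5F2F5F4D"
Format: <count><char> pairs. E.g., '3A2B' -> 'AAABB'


Expanding each <count><char> pair:
  8D -> 'DDDDDDDD'
  3D -> 'DDD'
  6D -> 'DDDDDD'
  5F -> 'FFFFF'
  2F -> 'FF'
  5F -> 'FFFFF'
  4D -> 'DDDD'

Decoded = DDDDDDDDDDDDDDDDDFFFFFFFFFFFFDDDD


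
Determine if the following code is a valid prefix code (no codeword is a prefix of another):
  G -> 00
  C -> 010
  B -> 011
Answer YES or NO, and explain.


Checking each pair (does one codeword prefix another?):
  G='00' vs C='010': no prefix
  G='00' vs B='011': no prefix
  C='010' vs G='00': no prefix
  C='010' vs B='011': no prefix
  B='011' vs G='00': no prefix
  B='011' vs C='010': no prefix
No violation found over all pairs.

YES -- this is a valid prefix code. No codeword is a prefix of any other codeword.


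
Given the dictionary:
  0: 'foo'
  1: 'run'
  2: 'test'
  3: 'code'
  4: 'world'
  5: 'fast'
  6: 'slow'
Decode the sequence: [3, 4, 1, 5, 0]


Look up each index in the dictionary:
  3 -> 'code'
  4 -> 'world'
  1 -> 'run'
  5 -> 'fast'
  0 -> 'foo'

Decoded: "code world run fast foo"


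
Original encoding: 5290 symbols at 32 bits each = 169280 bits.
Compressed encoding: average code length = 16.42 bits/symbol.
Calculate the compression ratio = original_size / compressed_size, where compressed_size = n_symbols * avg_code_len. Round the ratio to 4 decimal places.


original_size = n_symbols * orig_bits = 5290 * 32 = 169280 bits
compressed_size = n_symbols * avg_code_len = 5290 * 16.42 = 86861.8 bits
ratio = original_size / compressed_size = 169280 / 86861.8 = 1.9488

Compression ratio = 1.9488


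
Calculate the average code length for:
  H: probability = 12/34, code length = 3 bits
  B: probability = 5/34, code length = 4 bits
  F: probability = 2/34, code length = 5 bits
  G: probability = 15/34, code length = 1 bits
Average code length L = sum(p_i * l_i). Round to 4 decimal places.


Weighted contributions p_i * l_i:
  H: (12/34) * 3 = 36/34
  B: (5/34) * 4 = 20/34
  F: (2/34) * 5 = 10/34
  G: (15/34) * 1 = 15/34
Sum = (36 + 20 + 10 + 15)/34 = 81/34

L = 81/34 = 2.3824 bits/symbol


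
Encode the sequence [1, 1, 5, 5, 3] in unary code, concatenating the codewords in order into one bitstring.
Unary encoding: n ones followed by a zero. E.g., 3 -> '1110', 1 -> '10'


Encode each number as n ones followed by a terminating 0:
  1 -> 10 (2 bits)
  1 -> 10 (2 bits)
  5 -> 111110 (6 bits)
  5 -> 111110 (6 bits)
  3 -> 1110 (4 bits)
Total length = 2 + 2 + 6 + 6 + 4 = 20 bits.

Unary([1, 1, 5, 5, 3]) = 10101111101111101110 (20 bits)


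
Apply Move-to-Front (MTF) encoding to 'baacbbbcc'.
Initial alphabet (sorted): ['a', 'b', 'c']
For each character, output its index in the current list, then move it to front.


MTF encoding:
'b': index 1 in ['a', 'b', 'c'] -> ['b', 'a', 'c']
'a': index 1 in ['b', 'a', 'c'] -> ['a', 'b', 'c']
'a': index 0 in ['a', 'b', 'c'] -> ['a', 'b', 'c']
'c': index 2 in ['a', 'b', 'c'] -> ['c', 'a', 'b']
'b': index 2 in ['c', 'a', 'b'] -> ['b', 'c', 'a']
'b': index 0 in ['b', 'c', 'a'] -> ['b', 'c', 'a']
'b': index 0 in ['b', 'c', 'a'] -> ['b', 'c', 'a']
'c': index 1 in ['b', 'c', 'a'] -> ['c', 'b', 'a']
'c': index 0 in ['c', 'b', 'a'] -> ['c', 'b', 'a']


Output: [1, 1, 0, 2, 2, 0, 0, 1, 0]
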